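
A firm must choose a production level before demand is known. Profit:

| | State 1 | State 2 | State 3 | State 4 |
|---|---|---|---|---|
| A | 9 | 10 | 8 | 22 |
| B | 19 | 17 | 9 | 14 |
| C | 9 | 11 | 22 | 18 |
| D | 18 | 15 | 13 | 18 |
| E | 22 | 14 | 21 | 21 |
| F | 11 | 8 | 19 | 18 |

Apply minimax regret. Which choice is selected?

E

Column bests: State 1=22, State 2=17, State 3=22, State 4=22.
A regrets: 13, 7, 14, 0 → max 14
B regrets: 3, 0, 13, 8 → max 13
C regrets: 13, 6, 0, 4 → max 13
D regrets: 4, 2, 9, 4 → max 9
E regrets: 0, 3, 1, 1 → max 3
F regrets: 11, 9, 3, 4 → max 11
Smallest max regret = 3 → E.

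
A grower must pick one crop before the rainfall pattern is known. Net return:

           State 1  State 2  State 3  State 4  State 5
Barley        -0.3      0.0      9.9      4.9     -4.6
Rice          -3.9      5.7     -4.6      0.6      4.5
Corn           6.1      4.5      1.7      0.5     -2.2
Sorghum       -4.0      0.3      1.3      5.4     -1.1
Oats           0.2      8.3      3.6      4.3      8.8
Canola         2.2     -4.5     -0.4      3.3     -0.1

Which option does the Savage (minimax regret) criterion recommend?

Column bests: State 1=6.1, State 2=8.3, State 3=9.9, State 4=5.4, State 5=8.8.
Barley regrets: 6.4, 8.3, 0.0, 0.5, 13.4 → max 13.4
Rice regrets: 10.0, 2.6, 14.5, 4.8, 4.3 → max 14.5
Corn regrets: 0.0, 3.8, 8.2, 4.9, 11.0 → max 11.0
Sorghum regrets: 10.1, 8.0, 8.6, 0.0, 9.9 → max 10.1
Oats regrets: 5.9, 0.0, 6.3, 1.1, 0.0 → max 6.3
Canola regrets: 3.9, 12.8, 10.3, 2.1, 8.9 → max 12.8
Smallest max regret = 6.3 → Oats.

Oats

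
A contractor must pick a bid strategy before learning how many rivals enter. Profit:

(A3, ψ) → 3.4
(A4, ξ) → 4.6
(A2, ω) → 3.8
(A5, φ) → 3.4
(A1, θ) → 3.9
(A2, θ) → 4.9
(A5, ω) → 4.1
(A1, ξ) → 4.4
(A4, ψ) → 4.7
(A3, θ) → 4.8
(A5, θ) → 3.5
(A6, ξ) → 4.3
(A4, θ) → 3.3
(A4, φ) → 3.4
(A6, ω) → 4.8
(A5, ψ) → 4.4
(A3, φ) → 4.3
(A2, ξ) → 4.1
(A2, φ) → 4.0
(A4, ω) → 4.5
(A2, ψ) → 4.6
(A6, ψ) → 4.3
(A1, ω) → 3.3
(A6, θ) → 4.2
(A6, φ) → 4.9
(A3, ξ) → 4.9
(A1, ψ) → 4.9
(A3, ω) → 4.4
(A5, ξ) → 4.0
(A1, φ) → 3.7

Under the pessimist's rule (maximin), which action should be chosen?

Row minima: A1=3.3, A2=3.8, A3=3.4, A4=3.3, A5=3.4, A6=4.2
Best worst-case = 4.2 → A6.

A6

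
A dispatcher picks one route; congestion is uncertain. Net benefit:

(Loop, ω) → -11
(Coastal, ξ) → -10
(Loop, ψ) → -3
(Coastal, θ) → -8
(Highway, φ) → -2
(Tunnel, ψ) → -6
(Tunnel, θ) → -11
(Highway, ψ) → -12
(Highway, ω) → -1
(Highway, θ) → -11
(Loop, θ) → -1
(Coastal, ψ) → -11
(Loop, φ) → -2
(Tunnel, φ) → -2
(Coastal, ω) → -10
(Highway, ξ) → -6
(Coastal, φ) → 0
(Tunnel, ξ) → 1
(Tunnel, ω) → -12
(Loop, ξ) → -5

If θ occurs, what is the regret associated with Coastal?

7

Best payoff under θ is -1.
Regret = -1 − (-8) = 7.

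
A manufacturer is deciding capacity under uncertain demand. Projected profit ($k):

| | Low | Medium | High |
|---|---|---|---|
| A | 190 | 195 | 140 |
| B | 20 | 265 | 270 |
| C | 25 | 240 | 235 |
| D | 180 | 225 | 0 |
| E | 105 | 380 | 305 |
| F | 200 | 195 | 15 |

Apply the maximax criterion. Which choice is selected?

Row maxima: A=195, B=270, C=240, D=225, E=380, F=200
Best best-case = 380 → E.

E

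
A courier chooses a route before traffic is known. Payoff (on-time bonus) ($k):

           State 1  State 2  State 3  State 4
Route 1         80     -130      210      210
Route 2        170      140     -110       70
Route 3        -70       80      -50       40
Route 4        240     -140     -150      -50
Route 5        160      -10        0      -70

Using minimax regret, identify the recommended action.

Route 1

Column bests: State 1=240, State 2=140, State 3=210, State 4=210.
Route 1 regrets: 160, 270, 0, 0 → max 270
Route 2 regrets: 70, 0, 320, 140 → max 320
Route 3 regrets: 310, 60, 260, 170 → max 310
Route 4 regrets: 0, 280, 360, 260 → max 360
Route 5 regrets: 80, 150, 210, 280 → max 280
Smallest max regret = 270 → Route 1.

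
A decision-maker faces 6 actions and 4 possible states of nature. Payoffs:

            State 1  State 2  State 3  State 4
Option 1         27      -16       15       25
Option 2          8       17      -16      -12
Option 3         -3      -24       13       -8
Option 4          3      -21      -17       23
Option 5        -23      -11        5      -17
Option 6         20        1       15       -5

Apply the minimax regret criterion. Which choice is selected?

Column bests: State 1=27, State 2=17, State 3=15, State 4=25.
Option 1 regrets: 0, 33, 0, 0 → max 33
Option 2 regrets: 19, 0, 31, 37 → max 37
Option 3 regrets: 30, 41, 2, 33 → max 41
Option 4 regrets: 24, 38, 32, 2 → max 38
Option 5 regrets: 50, 28, 10, 42 → max 50
Option 6 regrets: 7, 16, 0, 30 → max 30
Smallest max regret = 30 → Option 6.

Option 6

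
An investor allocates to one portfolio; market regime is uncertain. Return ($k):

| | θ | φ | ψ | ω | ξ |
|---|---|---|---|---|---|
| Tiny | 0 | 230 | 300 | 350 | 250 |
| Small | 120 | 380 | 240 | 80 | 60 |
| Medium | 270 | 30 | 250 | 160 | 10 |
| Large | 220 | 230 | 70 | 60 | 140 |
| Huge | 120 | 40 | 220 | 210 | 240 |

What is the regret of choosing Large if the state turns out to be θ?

Best payoff under θ is 270.
Regret = 270 − 220 = 50.

50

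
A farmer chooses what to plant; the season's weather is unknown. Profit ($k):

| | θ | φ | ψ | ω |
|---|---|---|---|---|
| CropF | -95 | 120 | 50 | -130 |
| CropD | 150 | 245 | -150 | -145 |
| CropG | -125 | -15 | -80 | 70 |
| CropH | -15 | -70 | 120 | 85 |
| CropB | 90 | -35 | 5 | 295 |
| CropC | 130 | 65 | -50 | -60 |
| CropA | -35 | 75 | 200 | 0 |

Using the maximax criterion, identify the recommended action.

CropB

Row maxima: CropF=120, CropD=245, CropG=70, CropH=120, CropB=295, CropC=130, CropA=200
Best best-case = 295 → CropB.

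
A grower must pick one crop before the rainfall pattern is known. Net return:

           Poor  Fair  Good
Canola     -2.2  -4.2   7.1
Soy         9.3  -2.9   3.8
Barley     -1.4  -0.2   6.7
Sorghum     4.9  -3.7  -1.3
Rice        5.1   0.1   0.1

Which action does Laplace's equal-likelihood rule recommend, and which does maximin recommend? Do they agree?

laplace → Soy; maximin → Rice (disagree)

Row averages: Canola=7/30, Soy=3.4, Barley=1.7, Sorghum=-1/30, Rice=53/30
Highest average = 3.4 → Soy.
Row minima: Canola=-4.2, Soy=-2.9, Barley=-1.4, Sorghum=-3.7, Rice=0.1
Best worst-case = 0.1 → Rice.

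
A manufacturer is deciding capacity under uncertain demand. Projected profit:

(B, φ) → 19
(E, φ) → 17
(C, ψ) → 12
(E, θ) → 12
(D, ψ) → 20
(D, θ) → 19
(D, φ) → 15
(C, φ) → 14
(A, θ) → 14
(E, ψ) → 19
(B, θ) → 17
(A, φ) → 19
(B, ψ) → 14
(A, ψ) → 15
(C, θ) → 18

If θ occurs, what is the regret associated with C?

1

Best payoff under θ is 19.
Regret = 19 − 18 = 1.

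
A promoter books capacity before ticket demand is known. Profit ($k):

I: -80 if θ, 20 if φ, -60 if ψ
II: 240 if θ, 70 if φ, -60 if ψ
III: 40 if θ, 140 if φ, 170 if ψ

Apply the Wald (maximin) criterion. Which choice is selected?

Row minima: I=-80, II=-60, III=40
Best worst-case = 40 → III.

III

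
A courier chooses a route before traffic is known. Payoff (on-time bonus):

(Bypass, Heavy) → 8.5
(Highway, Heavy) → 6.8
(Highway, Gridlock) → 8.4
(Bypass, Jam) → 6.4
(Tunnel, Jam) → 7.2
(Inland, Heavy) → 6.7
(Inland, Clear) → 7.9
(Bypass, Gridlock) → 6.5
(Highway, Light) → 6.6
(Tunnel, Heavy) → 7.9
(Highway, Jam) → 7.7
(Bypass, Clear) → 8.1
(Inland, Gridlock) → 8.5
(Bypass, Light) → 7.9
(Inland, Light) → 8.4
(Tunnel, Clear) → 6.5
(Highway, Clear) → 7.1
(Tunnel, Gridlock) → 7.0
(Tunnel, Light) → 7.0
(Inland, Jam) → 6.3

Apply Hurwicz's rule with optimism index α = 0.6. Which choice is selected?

Highway: 0.6·8.4 + 0.4·6.6 = 7.68
Bypass: 0.6·8.5 + 0.4·6.4 = 7.66
Inland: 0.6·8.5 + 0.4·6.3 = 7.62
Tunnel: 0.6·7.9 + 0.4·6.5 = 7.34
Highest Hurwicz score = 7.68 → Highway.

Highway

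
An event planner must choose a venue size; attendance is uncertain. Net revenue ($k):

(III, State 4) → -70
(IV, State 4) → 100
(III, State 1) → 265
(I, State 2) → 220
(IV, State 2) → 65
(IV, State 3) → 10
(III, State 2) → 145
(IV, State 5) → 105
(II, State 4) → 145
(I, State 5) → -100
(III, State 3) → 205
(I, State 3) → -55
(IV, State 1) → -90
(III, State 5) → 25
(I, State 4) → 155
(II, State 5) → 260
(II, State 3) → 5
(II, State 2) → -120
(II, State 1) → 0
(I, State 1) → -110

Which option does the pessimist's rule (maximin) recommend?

Row minima: I=-110, II=-120, III=-70, IV=-90
Best worst-case = -70 → III.

III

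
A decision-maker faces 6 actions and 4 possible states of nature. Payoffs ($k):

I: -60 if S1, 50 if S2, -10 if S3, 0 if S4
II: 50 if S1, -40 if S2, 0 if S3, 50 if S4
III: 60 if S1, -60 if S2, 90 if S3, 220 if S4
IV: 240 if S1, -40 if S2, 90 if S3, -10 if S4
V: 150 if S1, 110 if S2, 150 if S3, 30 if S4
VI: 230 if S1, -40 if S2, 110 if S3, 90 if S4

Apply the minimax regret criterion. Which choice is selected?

Column bests: S1=240, S2=110, S3=150, S4=220.
I regrets: 300, 60, 160, 220 → max 300
II regrets: 190, 150, 150, 170 → max 190
III regrets: 180, 170, 60, 0 → max 180
IV regrets: 0, 150, 60, 230 → max 230
V regrets: 90, 0, 0, 190 → max 190
VI regrets: 10, 150, 40, 130 → max 150
Smallest max regret = 150 → VI.

VI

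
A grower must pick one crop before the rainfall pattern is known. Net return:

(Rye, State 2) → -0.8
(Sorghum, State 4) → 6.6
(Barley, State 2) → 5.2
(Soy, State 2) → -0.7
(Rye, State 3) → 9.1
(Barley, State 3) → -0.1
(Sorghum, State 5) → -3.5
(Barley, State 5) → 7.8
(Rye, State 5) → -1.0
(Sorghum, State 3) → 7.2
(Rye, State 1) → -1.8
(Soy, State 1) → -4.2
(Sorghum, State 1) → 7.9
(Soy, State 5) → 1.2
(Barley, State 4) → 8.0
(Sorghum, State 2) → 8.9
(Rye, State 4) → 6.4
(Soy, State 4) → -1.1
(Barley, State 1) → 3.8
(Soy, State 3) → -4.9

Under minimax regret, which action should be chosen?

Column bests: State 1=7.9, State 2=8.9, State 3=9.1, State 4=8.0, State 5=7.8.
Rye regrets: 9.7, 9.7, 0.0, 1.6, 8.8 → max 9.7
Sorghum regrets: 0.0, 0.0, 1.9, 1.4, 11.3 → max 11.3
Soy regrets: 12.1, 9.6, 14.0, 9.1, 6.6 → max 14.0
Barley regrets: 4.1, 3.7, 9.2, 0.0, 0.0 → max 9.2
Smallest max regret = 9.2 → Barley.

Barley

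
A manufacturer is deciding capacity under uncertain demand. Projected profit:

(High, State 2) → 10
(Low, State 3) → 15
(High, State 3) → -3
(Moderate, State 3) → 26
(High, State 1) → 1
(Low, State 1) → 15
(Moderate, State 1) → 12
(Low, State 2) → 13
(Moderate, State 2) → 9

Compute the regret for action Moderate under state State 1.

Best payoff under State 1 is 15.
Regret = 15 − 12 = 3.

3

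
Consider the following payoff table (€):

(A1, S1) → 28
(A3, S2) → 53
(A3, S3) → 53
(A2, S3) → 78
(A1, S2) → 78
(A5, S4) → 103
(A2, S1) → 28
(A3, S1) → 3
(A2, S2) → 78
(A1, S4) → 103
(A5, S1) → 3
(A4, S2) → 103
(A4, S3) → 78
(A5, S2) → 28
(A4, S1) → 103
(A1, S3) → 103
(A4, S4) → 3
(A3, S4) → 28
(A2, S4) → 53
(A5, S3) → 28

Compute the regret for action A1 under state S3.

Best payoff under S3 is 103.
Regret = 103 − 103 = 0.

0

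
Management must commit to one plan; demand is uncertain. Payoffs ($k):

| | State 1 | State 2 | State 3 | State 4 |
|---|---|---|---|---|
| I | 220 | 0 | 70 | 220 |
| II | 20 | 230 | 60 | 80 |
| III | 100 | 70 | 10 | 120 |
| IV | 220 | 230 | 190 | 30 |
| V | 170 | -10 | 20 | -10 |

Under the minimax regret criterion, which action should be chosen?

Column bests: State 1=220, State 2=230, State 3=190, State 4=220.
I regrets: 0, 230, 120, 0 → max 230
II regrets: 200, 0, 130, 140 → max 200
III regrets: 120, 160, 180, 100 → max 180
IV regrets: 0, 0, 0, 190 → max 190
V regrets: 50, 240, 170, 230 → max 240
Smallest max regret = 180 → III.

III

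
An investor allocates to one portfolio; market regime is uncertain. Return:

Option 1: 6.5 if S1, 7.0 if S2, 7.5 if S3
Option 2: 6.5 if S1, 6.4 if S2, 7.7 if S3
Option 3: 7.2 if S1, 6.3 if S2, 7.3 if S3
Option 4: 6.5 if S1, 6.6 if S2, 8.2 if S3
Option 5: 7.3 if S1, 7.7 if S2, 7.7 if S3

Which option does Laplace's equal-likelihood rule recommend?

Row averages: Option 1=7, Option 2=103/15, Option 3=104/15, Option 4=7.1, Option 5=227/30
Highest average = 227/30 → Option 5.

Option 5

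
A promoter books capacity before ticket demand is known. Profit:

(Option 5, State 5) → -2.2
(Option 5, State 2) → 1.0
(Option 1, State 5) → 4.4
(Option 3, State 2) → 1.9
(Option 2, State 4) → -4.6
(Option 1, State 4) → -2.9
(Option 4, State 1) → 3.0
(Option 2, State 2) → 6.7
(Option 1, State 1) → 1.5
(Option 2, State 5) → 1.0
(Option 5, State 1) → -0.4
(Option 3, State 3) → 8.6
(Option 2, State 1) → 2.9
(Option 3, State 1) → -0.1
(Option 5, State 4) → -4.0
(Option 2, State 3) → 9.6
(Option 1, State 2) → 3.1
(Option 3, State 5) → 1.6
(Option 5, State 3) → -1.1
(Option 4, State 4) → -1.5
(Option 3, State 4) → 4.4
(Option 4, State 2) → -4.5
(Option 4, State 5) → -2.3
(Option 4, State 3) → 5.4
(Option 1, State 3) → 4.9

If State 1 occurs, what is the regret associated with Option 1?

Best payoff under State 1 is 3.0.
Regret = 3.0 − 1.5 = 1.5.

1.5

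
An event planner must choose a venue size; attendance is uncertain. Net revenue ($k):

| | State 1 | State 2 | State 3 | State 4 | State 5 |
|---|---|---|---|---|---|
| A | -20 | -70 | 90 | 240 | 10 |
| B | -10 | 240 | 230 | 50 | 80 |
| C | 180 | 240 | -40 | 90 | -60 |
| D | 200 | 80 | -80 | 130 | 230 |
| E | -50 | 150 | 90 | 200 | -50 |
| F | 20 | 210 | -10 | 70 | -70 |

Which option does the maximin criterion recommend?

B

Row minima: A=-70, B=-10, C=-60, D=-80, E=-50, F=-70
Best worst-case = -10 → B.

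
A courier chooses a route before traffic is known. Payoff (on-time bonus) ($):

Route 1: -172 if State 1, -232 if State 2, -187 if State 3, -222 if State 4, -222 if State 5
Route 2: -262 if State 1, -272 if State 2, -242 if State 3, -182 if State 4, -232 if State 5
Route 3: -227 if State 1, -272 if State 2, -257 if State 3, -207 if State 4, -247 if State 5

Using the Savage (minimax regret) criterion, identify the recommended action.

Route 1

Column bests: State 1=-172, State 2=-232, State 3=-187, State 4=-182, State 5=-222.
Route 1 regrets: 0, 0, 0, 40, 0 → max 40
Route 2 regrets: 90, 40, 55, 0, 10 → max 90
Route 3 regrets: 55, 40, 70, 25, 25 → max 70
Smallest max regret = 40 → Route 1.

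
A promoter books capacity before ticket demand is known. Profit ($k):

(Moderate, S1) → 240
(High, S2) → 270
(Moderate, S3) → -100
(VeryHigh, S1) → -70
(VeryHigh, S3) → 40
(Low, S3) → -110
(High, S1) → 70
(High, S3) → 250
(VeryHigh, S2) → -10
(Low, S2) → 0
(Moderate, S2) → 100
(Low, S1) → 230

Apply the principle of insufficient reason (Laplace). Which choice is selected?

Row averages: Low=40, Moderate=80, High=590/3, VeryHigh=-40/3
Highest average = 590/3 → High.

High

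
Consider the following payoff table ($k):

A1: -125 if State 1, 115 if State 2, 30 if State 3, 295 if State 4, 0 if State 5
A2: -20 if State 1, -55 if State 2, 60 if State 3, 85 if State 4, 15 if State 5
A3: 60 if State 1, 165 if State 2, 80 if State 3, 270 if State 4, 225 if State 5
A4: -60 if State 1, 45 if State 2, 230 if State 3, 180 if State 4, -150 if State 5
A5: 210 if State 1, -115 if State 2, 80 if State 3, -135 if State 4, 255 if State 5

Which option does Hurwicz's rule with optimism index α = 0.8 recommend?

A3

A1: 0.8·295 + 0.2·(-125) = 211
A2: 0.8·85 + 0.2·(-55) = 57
A3: 0.8·270 + 0.2·60 = 228
A4: 0.8·230 + 0.2·(-150) = 154
A5: 0.8·255 + 0.2·(-135) = 177
Highest Hurwicz score = 228 → A3.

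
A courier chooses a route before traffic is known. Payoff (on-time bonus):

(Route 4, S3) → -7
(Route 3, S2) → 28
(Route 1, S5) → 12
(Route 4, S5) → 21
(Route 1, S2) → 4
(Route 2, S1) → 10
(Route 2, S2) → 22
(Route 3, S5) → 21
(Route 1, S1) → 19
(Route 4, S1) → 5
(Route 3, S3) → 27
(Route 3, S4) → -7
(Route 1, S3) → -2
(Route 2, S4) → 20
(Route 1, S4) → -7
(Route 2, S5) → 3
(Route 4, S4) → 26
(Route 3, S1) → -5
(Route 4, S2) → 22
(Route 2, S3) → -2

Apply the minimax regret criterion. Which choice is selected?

Column bests: S1=19, S2=28, S3=27, S4=26, S5=21.
Route 1 regrets: 0, 24, 29, 33, 9 → max 33
Route 2 regrets: 9, 6, 29, 6, 18 → max 29
Route 3 regrets: 24, 0, 0, 33, 0 → max 33
Route 4 regrets: 14, 6, 34, 0, 0 → max 34
Smallest max regret = 29 → Route 2.

Route 2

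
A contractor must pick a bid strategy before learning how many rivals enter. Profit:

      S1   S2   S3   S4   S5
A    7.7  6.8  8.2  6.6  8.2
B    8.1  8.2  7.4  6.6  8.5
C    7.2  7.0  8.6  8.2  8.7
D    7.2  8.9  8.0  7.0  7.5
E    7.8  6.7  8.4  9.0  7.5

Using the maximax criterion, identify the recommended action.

Row maxima: A=8.2, B=8.5, C=8.7, D=8.9, E=9.0
Best best-case = 9.0 → E.

E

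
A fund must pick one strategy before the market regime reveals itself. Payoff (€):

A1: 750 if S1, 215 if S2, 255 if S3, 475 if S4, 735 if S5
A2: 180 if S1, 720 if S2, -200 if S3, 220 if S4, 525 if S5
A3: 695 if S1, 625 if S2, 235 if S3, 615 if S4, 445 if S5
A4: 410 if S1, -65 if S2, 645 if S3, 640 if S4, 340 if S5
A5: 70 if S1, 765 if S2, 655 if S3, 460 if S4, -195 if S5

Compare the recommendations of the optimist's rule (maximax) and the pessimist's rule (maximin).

Row maxima: A1=750, A2=720, A3=695, A4=645, A5=765
Best best-case = 765 → A5.
Row minima: A1=215, A2=-200, A3=235, A4=-65, A5=-195
Best worst-case = 235 → A3.

maximax → A5; maximin → A3 (disagree)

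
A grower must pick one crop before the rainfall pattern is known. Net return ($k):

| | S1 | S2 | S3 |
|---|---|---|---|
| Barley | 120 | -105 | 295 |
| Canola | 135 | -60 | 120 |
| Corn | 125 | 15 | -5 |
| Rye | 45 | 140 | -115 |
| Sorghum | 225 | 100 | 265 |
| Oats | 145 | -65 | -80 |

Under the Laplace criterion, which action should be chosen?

Sorghum

Row averages: Barley=310/3, Canola=65, Corn=45, Rye=70/3, Sorghum=590/3, Oats=0
Highest average = 590/3 → Sorghum.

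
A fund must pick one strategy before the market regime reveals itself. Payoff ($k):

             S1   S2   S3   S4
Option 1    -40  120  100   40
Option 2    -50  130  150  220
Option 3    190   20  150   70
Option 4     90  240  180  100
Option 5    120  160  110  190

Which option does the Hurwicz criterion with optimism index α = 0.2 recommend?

Option 1: 0.2·120 + 0.8·(-40) = -8
Option 2: 0.2·220 + 0.8·(-50) = 4
Option 3: 0.2·190 + 0.8·20 = 54
Option 4: 0.2·240 + 0.8·90 = 120
Option 5: 0.2·190 + 0.8·110 = 126
Highest Hurwicz score = 126 → Option 5.

Option 5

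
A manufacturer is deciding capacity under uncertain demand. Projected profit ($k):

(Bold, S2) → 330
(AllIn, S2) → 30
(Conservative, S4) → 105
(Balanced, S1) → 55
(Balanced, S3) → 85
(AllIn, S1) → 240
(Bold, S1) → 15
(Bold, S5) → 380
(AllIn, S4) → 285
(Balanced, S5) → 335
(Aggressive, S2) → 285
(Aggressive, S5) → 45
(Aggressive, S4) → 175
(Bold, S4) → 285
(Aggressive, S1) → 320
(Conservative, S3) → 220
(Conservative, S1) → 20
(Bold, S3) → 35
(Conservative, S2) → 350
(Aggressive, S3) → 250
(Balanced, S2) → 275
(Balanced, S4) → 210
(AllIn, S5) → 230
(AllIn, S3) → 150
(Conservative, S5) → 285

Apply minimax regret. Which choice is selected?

Balanced

Column bests: S1=320, S2=350, S3=250, S4=285, S5=380.
Conservative regrets: 300, 0, 30, 180, 95 → max 300
Balanced regrets: 265, 75, 165, 75, 45 → max 265
Aggressive regrets: 0, 65, 0, 110, 335 → max 335
Bold regrets: 305, 20, 215, 0, 0 → max 305
AllIn regrets: 80, 320, 100, 0, 150 → max 320
Smallest max regret = 265 → Balanced.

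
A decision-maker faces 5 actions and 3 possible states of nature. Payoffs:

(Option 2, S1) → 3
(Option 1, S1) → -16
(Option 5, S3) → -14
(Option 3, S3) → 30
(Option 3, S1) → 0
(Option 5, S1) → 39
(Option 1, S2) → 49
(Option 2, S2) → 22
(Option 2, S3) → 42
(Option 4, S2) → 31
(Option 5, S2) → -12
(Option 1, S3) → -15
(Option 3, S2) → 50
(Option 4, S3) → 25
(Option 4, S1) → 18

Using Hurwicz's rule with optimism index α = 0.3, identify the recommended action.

Option 4

Option 1: 0.3·49 + 0.7·(-16) = 3.5
Option 2: 0.3·42 + 0.7·3 = 14.7
Option 3: 0.3·50 + 0.7·0 = 15
Option 4: 0.3·31 + 0.7·18 = 21.9
Option 5: 0.3·39 + 0.7·(-14) = 1.9
Highest Hurwicz score = 21.9 → Option 4.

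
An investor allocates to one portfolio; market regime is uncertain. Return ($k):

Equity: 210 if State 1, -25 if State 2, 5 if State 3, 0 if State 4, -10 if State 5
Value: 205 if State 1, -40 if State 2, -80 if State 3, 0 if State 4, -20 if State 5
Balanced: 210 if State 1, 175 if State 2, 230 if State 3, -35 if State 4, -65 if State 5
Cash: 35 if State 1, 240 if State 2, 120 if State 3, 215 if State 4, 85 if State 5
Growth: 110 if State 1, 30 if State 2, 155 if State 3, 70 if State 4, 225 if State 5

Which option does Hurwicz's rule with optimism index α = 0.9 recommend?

Cash

Equity: 0.9·210 + 0.1·(-25) = 186.5
Value: 0.9·205 + 0.1·(-80) = 176.5
Balanced: 0.9·230 + 0.1·(-65) = 200.5
Cash: 0.9·240 + 0.1·35 = 219.5
Growth: 0.9·225 + 0.1·30 = 205.5
Highest Hurwicz score = 219.5 → Cash.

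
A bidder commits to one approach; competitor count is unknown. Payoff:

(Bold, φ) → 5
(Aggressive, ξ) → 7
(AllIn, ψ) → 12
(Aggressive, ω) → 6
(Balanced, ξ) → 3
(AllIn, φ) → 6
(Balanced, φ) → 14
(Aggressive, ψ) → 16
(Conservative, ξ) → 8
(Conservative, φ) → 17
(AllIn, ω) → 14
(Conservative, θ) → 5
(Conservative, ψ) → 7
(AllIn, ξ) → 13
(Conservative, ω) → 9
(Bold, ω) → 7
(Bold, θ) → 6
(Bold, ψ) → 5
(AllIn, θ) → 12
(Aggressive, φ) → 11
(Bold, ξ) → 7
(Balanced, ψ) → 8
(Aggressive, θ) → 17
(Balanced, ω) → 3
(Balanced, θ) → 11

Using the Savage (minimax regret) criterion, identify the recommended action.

Aggressive

Column bests: θ=17, φ=17, ψ=16, ω=14, ξ=13.
Conservative regrets: 12, 0, 9, 5, 5 → max 12
Balanced regrets: 6, 3, 8, 11, 10 → max 11
Aggressive regrets: 0, 6, 0, 8, 6 → max 8
Bold regrets: 11, 12, 11, 7, 6 → max 12
AllIn regrets: 5, 11, 4, 0, 0 → max 11
Smallest max regret = 8 → Aggressive.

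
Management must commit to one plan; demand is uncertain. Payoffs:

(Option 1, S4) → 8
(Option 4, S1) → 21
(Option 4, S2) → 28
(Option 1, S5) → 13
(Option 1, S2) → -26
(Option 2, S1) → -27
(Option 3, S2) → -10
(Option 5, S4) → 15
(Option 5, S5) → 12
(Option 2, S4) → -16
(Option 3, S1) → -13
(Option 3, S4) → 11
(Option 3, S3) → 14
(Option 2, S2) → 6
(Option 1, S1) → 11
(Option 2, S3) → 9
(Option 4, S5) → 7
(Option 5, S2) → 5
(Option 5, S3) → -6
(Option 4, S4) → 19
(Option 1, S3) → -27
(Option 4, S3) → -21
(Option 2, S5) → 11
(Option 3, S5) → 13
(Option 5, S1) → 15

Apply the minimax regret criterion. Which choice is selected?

Option 5

Column bests: S1=21, S2=28, S3=14, S4=19, S5=13.
Option 1 regrets: 10, 54, 41, 11, 0 → max 54
Option 2 regrets: 48, 22, 5, 35, 2 → max 48
Option 3 regrets: 34, 38, 0, 8, 0 → max 38
Option 4 regrets: 0, 0, 35, 0, 6 → max 35
Option 5 regrets: 6, 23, 20, 4, 1 → max 23
Smallest max regret = 23 → Option 5.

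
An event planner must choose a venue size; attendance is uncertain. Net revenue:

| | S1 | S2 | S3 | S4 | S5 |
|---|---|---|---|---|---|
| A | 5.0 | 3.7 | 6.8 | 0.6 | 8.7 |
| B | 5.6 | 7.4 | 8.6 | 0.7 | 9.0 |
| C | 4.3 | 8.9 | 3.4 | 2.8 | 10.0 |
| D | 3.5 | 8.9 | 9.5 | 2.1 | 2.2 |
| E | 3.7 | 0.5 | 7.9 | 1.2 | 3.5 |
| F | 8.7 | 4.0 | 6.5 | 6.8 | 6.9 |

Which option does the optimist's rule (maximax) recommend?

C

Row maxima: A=8.7, B=9.0, C=10.0, D=9.5, E=7.9, F=8.7
Best best-case = 10.0 → C.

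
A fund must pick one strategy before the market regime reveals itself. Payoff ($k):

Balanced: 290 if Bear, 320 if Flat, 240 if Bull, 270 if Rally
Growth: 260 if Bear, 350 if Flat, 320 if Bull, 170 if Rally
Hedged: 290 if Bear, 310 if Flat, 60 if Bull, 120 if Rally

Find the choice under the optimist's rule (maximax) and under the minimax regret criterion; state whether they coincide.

Row maxima: Balanced=320, Growth=350, Hedged=310
Best best-case = 350 → Growth.
Column bests: Bear=290, Flat=350, Bull=320, Rally=270.
Balanced regrets: 0, 30, 80, 0 → max 80
Growth regrets: 30, 0, 0, 100 → max 100
Hedged regrets: 0, 40, 260, 150 → max 260
Smallest max regret = 80 → Balanced.

maximax → Growth; minimax regret → Balanced (disagree)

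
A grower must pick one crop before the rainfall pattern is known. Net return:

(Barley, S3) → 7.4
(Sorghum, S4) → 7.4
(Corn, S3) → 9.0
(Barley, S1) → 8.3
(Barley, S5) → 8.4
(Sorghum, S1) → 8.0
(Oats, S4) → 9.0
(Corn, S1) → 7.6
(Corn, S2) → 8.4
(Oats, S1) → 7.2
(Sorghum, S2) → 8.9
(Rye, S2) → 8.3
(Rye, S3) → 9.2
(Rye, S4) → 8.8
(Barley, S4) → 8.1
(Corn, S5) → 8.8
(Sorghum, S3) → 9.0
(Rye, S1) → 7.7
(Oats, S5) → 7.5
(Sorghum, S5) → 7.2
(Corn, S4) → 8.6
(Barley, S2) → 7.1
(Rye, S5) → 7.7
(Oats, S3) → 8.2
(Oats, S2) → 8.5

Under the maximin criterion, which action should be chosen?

Row minima: Corn=7.6, Barley=7.1, Oats=7.2, Rye=7.7, Sorghum=7.2
Best worst-case = 7.7 → Rye.

Rye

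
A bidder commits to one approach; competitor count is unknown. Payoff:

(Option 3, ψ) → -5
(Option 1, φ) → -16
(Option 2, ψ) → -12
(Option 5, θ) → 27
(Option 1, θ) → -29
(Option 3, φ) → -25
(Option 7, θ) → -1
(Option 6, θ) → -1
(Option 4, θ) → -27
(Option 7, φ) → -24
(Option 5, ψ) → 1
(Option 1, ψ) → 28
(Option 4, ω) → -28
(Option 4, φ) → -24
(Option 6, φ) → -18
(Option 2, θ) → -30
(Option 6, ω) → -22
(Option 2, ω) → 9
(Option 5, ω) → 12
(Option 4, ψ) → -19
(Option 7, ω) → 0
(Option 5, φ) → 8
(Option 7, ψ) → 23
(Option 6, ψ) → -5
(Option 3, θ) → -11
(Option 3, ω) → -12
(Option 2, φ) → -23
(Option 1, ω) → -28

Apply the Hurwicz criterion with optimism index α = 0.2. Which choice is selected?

Option 5

Option 1: 0.2·28 + 0.8·(-29) = -17.6
Option 2: 0.2·9 + 0.8·(-30) = -22.2
Option 3: 0.2·(-5) + 0.8·(-25) = -21
Option 4: 0.2·(-19) + 0.8·(-28) = -26.2
Option 5: 0.2·27 + 0.8·1 = 6.2
Option 6: 0.2·(-1) + 0.8·(-22) = -17.8
Option 7: 0.2·23 + 0.8·(-24) = -14.6
Highest Hurwicz score = 6.2 → Option 5.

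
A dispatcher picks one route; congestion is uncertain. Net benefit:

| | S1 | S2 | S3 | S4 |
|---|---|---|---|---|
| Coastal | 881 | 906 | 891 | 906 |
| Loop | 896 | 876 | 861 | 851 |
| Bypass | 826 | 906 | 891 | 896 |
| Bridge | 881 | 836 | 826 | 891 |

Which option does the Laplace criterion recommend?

Row averages: Coastal=896, Loop=871, Bypass=879.75, Bridge=858.5
Highest average = 896 → Coastal.

Coastal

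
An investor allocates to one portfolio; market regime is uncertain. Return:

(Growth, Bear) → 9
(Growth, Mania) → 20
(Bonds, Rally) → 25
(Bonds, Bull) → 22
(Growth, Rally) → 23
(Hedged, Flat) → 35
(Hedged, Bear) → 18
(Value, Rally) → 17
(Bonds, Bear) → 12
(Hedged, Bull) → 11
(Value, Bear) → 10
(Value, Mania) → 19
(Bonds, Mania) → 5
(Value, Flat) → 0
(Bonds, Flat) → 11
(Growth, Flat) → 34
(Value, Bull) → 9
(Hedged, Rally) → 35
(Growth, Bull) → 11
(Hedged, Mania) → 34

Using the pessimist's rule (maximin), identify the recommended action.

Row minima: Growth=9, Bonds=5, Hedged=11, Value=0
Best worst-case = 11 → Hedged.

Hedged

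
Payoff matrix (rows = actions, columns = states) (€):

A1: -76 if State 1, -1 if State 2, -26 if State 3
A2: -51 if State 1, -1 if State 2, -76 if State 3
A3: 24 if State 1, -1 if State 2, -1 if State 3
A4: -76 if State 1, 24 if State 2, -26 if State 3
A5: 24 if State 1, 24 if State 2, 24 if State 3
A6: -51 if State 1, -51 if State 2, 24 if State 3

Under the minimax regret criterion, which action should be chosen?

Column bests: State 1=24, State 2=24, State 3=24.
A1 regrets: 100, 25, 50 → max 100
A2 regrets: 75, 25, 100 → max 100
A3 regrets: 0, 25, 25 → max 25
A4 regrets: 100, 0, 50 → max 100
A5 regrets: 0, 0, 0 → max 0
A6 regrets: 75, 75, 0 → max 75
Smallest max regret = 0 → A5.

A5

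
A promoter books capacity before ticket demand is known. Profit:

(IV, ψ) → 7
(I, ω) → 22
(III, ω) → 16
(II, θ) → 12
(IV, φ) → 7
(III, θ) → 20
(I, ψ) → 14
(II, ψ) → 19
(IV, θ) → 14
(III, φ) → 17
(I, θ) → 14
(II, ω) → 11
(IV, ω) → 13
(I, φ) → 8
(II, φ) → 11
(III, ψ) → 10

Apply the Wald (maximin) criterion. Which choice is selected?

Row minima: I=8, II=11, III=10, IV=7
Best worst-case = 11 → II.

II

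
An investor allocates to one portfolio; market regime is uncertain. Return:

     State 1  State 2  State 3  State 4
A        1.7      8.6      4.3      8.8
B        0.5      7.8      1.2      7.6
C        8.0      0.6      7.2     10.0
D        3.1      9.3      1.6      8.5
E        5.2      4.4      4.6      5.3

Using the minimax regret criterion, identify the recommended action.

Column bests: State 1=8.0, State 2=9.3, State 3=7.2, State 4=10.0.
A regrets: 6.3, 0.7, 2.9, 1.2 → max 6.3
B regrets: 7.5, 1.5, 6.0, 2.4 → max 7.5
C regrets: 0.0, 8.7, 0.0, 0.0 → max 8.7
D regrets: 4.9, 0.0, 5.6, 1.5 → max 5.6
E regrets: 2.8, 4.9, 2.6, 4.7 → max 4.9
Smallest max regret = 4.9 → E.

E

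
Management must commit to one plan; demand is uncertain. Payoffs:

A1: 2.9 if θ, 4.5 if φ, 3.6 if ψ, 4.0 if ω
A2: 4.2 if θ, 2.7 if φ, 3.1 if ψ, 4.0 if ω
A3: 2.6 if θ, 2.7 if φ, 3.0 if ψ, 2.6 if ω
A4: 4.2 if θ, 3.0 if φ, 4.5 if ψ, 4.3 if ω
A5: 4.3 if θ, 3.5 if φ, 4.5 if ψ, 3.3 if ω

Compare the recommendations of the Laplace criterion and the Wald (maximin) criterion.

laplace → A4; maximin → A5 (disagree)

Row averages: A1=3.75, A2=3.5, A3=2.725, A4=4, A5=3.9
Highest average = 4 → A4.
Row minima: A1=2.9, A2=2.7, A3=2.6, A4=3.0, A5=3.3
Best worst-case = 3.3 → A5.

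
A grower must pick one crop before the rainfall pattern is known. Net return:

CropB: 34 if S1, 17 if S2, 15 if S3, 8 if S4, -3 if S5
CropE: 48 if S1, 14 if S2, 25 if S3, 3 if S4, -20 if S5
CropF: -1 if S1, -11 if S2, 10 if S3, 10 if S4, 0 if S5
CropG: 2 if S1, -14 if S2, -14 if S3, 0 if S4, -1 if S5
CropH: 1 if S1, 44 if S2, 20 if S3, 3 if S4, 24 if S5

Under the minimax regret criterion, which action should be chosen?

Column bests: S1=48, S2=44, S3=25, S4=10, S5=24.
CropB regrets: 14, 27, 10, 2, 27 → max 27
CropE regrets: 0, 30, 0, 7, 44 → max 44
CropF regrets: 49, 55, 15, 0, 24 → max 55
CropG regrets: 46, 58, 39, 10, 25 → max 58
CropH regrets: 47, 0, 5, 7, 0 → max 47
Smallest max regret = 27 → CropB.

CropB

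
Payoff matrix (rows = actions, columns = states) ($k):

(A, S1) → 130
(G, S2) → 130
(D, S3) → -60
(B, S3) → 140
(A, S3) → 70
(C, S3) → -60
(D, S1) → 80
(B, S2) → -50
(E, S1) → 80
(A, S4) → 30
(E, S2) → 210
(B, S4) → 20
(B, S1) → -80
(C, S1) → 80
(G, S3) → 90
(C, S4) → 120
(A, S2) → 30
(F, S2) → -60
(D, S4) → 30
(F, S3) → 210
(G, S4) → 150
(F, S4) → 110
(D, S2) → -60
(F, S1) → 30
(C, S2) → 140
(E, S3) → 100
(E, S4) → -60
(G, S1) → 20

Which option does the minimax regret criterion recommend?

Column bests: S1=130, S2=210, S3=210, S4=150.
A regrets: 0, 180, 140, 120 → max 180
B regrets: 210, 260, 70, 130 → max 260
C regrets: 50, 70, 270, 30 → max 270
D regrets: 50, 270, 270, 120 → max 270
E regrets: 50, 0, 110, 210 → max 210
F regrets: 100, 270, 0, 40 → max 270
G regrets: 110, 80, 120, 0 → max 120
Smallest max regret = 120 → G.

G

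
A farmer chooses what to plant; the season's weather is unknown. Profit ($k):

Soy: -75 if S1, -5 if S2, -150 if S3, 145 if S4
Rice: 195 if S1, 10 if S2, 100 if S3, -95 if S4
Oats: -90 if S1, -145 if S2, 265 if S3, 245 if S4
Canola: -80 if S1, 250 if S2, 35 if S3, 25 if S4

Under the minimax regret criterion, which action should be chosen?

Column bests: S1=195, S2=250, S3=265, S4=245.
Soy regrets: 270, 255, 415, 100 → max 415
Rice regrets: 0, 240, 165, 340 → max 340
Oats regrets: 285, 395, 0, 0 → max 395
Canola regrets: 275, 0, 230, 220 → max 275
Smallest max regret = 275 → Canola.

Canola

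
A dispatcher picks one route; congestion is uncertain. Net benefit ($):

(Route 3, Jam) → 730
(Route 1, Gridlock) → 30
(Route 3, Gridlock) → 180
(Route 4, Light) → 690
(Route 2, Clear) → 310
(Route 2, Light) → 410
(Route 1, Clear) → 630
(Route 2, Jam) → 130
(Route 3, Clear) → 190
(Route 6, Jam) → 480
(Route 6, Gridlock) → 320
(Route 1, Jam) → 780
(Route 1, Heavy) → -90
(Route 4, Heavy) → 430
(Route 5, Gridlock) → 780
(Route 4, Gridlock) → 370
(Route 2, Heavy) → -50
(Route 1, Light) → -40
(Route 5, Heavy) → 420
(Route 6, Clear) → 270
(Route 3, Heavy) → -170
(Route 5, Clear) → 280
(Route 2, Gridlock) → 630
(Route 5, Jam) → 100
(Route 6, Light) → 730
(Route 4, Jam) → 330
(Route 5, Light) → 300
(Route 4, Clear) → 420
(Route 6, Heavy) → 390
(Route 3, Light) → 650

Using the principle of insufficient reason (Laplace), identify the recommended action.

Route 4

Row averages: Route 1=262, Route 2=286, Route 3=316, Route 4=448, Route 5=376, Route 6=438
Highest average = 448 → Route 4.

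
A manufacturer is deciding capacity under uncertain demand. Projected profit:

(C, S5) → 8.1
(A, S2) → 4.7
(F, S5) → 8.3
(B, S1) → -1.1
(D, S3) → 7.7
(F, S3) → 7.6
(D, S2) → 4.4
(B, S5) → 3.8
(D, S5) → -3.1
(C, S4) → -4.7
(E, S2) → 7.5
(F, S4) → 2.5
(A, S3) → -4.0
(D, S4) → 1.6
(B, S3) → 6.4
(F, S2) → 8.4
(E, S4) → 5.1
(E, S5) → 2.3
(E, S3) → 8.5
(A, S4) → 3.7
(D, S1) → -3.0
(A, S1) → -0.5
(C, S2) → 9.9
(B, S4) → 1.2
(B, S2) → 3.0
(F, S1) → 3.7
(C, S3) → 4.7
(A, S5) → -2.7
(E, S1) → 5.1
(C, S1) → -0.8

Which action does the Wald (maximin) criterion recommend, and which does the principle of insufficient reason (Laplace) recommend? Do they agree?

Row minima: A=-4.0, B=-1.1, C=-4.7, D=-3.1, E=2.3, F=2.5
Best worst-case = 2.5 → F.
Row averages: A=0.24, B=2.66, C=3.44, D=1.52, E=5.7, F=6.1
Highest average = 6.1 → F.

maximin → F; laplace → F (agree)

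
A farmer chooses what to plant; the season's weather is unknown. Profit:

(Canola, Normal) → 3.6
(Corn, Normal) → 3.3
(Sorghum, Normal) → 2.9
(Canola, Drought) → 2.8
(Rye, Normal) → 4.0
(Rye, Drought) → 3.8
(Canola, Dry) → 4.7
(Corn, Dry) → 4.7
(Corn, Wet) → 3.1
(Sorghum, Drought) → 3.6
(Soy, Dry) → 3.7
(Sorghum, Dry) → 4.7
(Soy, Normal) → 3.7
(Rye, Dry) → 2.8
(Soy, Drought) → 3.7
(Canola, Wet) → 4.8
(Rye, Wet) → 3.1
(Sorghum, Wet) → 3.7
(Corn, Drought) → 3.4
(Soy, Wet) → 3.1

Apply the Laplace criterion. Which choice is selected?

Canola

Row averages: Corn=3.625, Sorghum=3.725, Soy=3.55, Rye=3.425, Canola=3.975
Highest average = 3.975 → Canola.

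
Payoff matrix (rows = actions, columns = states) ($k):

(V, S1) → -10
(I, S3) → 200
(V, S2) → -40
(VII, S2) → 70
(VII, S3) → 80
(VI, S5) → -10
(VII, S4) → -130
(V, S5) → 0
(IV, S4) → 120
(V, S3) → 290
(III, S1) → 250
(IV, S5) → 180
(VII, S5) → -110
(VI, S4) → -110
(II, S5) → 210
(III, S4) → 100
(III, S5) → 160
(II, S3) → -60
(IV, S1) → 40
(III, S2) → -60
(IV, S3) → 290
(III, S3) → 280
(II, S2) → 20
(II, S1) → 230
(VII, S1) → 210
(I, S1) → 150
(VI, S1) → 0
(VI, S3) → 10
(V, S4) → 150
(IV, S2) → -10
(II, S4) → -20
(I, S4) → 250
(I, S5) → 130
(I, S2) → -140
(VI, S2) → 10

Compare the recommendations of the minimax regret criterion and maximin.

Column bests: S1=250, S2=70, S3=290, S4=250, S5=210.
I regrets: 100, 210, 90, 0, 80 → max 210
II regrets: 20, 50, 350, 270, 0 → max 350
III regrets: 0, 130, 10, 150, 50 → max 150
IV regrets: 210, 80, 0, 130, 30 → max 210
V regrets: 260, 110, 0, 100, 210 → max 260
VI regrets: 250, 60, 280, 360, 220 → max 360
VII regrets: 40, 0, 210, 380, 320 → max 380
Smallest max regret = 150 → III.
Row minima: I=-140, II=-60, III=-60, IV=-10, V=-40, VI=-110, VII=-130
Best worst-case = -10 → IV.

minimax regret → III; maximin → IV (disagree)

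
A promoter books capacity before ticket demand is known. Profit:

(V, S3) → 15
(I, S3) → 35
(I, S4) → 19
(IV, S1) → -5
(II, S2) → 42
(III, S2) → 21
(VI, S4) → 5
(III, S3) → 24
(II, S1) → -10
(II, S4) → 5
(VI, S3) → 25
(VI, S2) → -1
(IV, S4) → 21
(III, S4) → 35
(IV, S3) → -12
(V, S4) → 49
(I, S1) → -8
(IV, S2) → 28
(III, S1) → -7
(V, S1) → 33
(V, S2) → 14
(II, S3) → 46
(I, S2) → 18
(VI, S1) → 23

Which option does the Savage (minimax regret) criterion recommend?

V

Column bests: S1=33, S2=42, S3=46, S4=49.
I regrets: 41, 24, 11, 30 → max 41
II regrets: 43, 0, 0, 44 → max 44
III regrets: 40, 21, 22, 14 → max 40
IV regrets: 38, 14, 58, 28 → max 58
V regrets: 0, 28, 31, 0 → max 31
VI regrets: 10, 43, 21, 44 → max 44
Smallest max regret = 31 → V.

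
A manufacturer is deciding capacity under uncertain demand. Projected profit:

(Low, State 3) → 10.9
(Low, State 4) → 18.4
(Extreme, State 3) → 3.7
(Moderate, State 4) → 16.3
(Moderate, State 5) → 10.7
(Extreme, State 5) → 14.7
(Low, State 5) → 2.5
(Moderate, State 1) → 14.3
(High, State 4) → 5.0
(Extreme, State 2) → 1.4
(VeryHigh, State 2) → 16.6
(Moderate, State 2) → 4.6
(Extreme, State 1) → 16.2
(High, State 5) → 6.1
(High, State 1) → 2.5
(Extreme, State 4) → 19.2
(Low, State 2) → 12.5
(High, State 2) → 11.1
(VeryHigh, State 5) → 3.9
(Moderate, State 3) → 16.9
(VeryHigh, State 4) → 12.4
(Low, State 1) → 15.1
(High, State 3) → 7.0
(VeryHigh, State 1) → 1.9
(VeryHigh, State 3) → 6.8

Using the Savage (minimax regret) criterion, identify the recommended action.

Moderate

Column bests: State 1=16.2, State 2=16.6, State 3=16.9, State 4=19.2, State 5=14.7.
Low regrets: 1.1, 4.1, 6.0, 0.8, 12.2 → max 12.2
Moderate regrets: 1.9, 12.0, 0.0, 2.9, 4.0 → max 12.0
High regrets: 13.7, 5.5, 9.9, 14.2, 8.6 → max 14.2
VeryHigh regrets: 14.3, 0.0, 10.1, 6.8, 10.8 → max 14.3
Extreme regrets: 0.0, 15.2, 13.2, 0.0, 0.0 → max 15.2
Smallest max regret = 12.0 → Moderate.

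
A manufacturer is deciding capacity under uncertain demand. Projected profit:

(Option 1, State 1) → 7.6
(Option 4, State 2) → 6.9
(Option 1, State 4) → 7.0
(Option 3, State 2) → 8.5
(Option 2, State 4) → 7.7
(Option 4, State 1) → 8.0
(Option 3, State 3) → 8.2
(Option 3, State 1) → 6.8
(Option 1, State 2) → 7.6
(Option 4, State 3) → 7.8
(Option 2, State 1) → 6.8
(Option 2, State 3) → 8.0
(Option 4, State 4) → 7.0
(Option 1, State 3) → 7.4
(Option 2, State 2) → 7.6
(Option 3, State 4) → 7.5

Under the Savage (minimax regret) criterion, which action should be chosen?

Option 1

Column bests: State 1=8.0, State 2=8.5, State 3=8.2, State 4=7.7.
Option 1 regrets: 0.4, 0.9, 0.8, 0.7 → max 0.9
Option 2 regrets: 1.2, 0.9, 0.2, 0.0 → max 1.2
Option 3 regrets: 1.2, 0.0, 0.0, 0.2 → max 1.2
Option 4 regrets: 0.0, 1.6, 0.4, 0.7 → max 1.6
Smallest max regret = 0.9 → Option 1.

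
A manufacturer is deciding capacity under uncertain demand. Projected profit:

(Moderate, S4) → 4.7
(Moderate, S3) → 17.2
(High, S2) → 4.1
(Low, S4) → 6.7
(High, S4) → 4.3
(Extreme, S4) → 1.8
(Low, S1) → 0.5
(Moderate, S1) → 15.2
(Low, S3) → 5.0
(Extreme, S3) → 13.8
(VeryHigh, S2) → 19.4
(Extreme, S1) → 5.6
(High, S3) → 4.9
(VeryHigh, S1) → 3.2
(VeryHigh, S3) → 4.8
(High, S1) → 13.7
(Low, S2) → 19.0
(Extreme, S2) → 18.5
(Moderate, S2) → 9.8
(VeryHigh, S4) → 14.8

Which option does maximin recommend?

Row minima: Low=0.5, Moderate=4.7, High=4.1, VeryHigh=3.2, Extreme=1.8
Best worst-case = 4.7 → Moderate.

Moderate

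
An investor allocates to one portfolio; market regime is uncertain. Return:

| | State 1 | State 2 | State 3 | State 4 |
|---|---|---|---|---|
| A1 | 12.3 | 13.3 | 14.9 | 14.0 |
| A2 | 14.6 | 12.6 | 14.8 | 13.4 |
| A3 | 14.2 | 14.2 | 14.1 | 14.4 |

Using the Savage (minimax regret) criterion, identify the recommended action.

A3

Column bests: State 1=14.6, State 2=14.2, State 3=14.9, State 4=14.4.
A1 regrets: 2.3, 0.9, 0.0, 0.4 → max 2.3
A2 regrets: 0.0, 1.6, 0.1, 1.0 → max 1.6
A3 regrets: 0.4, 0.0, 0.8, 0.0 → max 0.8
Smallest max regret = 0.8 → A3.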